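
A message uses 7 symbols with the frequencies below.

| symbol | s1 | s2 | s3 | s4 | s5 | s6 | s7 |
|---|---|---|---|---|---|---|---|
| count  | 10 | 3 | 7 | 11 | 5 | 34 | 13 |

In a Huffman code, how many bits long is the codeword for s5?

5

Build the tree from the bottom:
combine s2(3), s5(5) → 8
combine s3(7), 8 → 15
combine s1(10), s4(11) → 21
combine s7(13), 15 → 28
combine 21, 28 → 49
combine s6(34), 49 → 83
s5 sits 5 levels below the root, so its codeword is 5 bits.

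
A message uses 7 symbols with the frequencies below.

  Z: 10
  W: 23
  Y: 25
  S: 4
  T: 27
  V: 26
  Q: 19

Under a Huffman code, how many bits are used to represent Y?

3

Repeatedly merge the two smallest:
S(4) + Z(10) → 14
14 + Q(19) → 33
W(23) + Y(25) → 48
V(26) + T(27) → 53
33 + 48 → 81
53 + 81 → 134
The subtree containing Y is merged 3 times, so code length = 3.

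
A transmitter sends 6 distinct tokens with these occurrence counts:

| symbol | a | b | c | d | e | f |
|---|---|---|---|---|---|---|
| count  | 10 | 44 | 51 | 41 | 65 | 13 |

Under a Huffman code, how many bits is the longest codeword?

4

Merge the two lowest-weight nodes at each step:
a(10) + f(13) → 23
23 + d(41) → 64
b(44) + c(51) → 95
64 + e(65) → 129
95 + 129 → 224
The first pair merged (a, f) ends up deepest, at depth 4.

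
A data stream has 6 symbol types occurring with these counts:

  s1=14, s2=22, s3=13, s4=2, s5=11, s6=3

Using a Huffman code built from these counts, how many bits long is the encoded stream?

151

Greedily combine the two least-frequent nodes:
s4(2) + s6(3) → 5
5 + s5(11) → 16
s3(13) + s1(14) → 27
16 + s2(22) → 38
27 + 38 → 65
Each symbol's bit-cost is frequency × depth; summing gives 151 bits (equivalently 5 + 16 + 27 + 38 + 65).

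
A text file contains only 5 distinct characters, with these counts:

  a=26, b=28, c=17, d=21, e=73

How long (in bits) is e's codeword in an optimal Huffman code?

1

Repeatedly merge the two smallest:
combine c(17), d(21) → 38
combine a(26), b(28) → 54
combine 38, 54 → 92
combine e(73), 92 → 165
e is a child of the root — depth 1, so its codeword is a single bit.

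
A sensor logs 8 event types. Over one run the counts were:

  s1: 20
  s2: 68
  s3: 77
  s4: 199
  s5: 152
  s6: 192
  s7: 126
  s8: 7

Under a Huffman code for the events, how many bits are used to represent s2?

Huffman merges, smallest pair first:
s8(7) + s1(20) → 27
27 + s2(68) → 95
s3(77) + 95 → 172
s7(126) + s5(152) → 278
172 + s6(192) → 364
s4(199) + 278 → 477
364 + 477 → 841
s2's leaf is at depth 4, giving a 4-bit codeword.

4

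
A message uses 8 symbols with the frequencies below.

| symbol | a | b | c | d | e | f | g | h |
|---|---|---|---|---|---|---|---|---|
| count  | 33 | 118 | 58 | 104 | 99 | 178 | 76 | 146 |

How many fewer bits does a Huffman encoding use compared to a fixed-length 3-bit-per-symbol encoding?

87

Fixed-length: 3 bits × 812 symbols = 2436 bits.
Huffman merges:
a(33) + c(58) → 91
g(76) + 91 → 167
e(99) + d(104) → 203
b(118) + h(146) → 264
167 + f(178) → 345
203 + 264 → 467
345 + 467 → 812
Huffman total = 91 + 167 + 203 + 264 + 345 + 467 + 812 = 2349 bits.
Saving = 2436 − 2349 = 87 bits.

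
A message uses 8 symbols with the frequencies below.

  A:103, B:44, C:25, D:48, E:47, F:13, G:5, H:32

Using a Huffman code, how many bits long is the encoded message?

861

Merge the two smallest weights repeatedly:
G(5) + F(13) → 18
18 + C(25) → 43
H(32) + 43 → 75
B(44) + E(47) → 91
D(48) + 75 → 123
91 + A(103) → 194
123 + 194 → 317
Total encoded bits = sum of merged weights = 18 + 43 + 75 + 91 + 123 + 194 + 317 = 861.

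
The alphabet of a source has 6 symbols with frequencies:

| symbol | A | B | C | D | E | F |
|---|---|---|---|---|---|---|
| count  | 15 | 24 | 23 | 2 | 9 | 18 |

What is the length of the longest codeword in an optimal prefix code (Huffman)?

4

Merge the two lowest-weight nodes at each step:
D(2) + E(9) → 11
11 + A(15) → 26
F(18) + C(23) → 41
B(24) + 26 → 50
41 + 50 → 91
The rarest symbols sit at the bottom; the longest codeword is 4 bits.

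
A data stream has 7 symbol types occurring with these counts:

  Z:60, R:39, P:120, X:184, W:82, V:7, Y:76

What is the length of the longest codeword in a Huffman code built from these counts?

4

Merge the two lowest-weight nodes at each step:
V(7) + R(39) → 46
46 + Z(60) → 106
Y(76) + W(82) → 158
106 + P(120) → 226
158 + X(184) → 342
226 + 342 → 568
The rarest symbols sit at the bottom; the longest codeword is 4 bits.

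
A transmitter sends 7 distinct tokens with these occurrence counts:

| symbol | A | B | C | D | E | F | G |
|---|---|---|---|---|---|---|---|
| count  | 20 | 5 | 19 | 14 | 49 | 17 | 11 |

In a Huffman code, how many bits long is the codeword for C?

Repeatedly merge the two smallest:
combine B(5), G(11) → 16
combine D(14), 16 → 30
combine F(17), C(19) → 36
combine A(20), 30 → 50
combine 36, E(49) → 85
combine 50, 85 → 135
C's leaf is at depth 3, giving a 3-bit codeword.

3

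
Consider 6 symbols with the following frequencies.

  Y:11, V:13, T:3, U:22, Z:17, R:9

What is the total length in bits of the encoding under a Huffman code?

Build the Huffman tree bottom-up:
merge T(3) and R(9): 12
merge Y(11) and 12: 23
merge V(13) and Z(17): 30
merge U(22) and 23: 45
merge 30 and 45: 75
The encoded length is the sum of every internal node's weight: 12 + 23 + 30 + 45 + 75 = 185 bits.

185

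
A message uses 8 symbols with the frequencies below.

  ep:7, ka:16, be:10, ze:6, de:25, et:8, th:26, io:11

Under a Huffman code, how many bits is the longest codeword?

Merge the two lowest-weight nodes at each step:
ze(6) + ep(7) → 13
et(8) + be(10) → 18
io(11) + 13 → 24
ka(16) + 18 → 34
24 + de(25) → 49
th(26) + 34 → 60
49 + 60 → 109
The rarest symbols sit at the bottom; the longest codeword is 4 bits.

4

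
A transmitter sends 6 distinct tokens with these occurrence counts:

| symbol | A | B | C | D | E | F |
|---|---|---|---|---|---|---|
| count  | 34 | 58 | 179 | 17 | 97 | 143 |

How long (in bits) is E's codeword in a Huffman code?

Huffman merges, smallest pair first:
merge D(17) and A(34): 51
merge 51 and B(58): 109
merge E(97) and 109: 206
merge F(143) and C(179): 322
merge 206 and 322: 528
E's leaf is at depth 2, giving a 2-bit codeword.

2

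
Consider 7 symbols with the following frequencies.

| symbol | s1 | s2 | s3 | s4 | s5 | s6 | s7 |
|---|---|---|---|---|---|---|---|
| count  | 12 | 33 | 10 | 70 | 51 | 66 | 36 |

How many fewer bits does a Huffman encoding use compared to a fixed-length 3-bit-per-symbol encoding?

Fixed-length: 3 bits × 278 symbols = 834 bits.
Huffman merges:
merge s3(10) and s1(12): 22
merge 22 and s2(33): 55
merge s7(36) and s5(51): 87
merge 55 and s6(66): 121
merge s4(70) and 87: 157
merge 121 and 157: 278
Huffman total = 22 + 55 + 87 + 121 + 157 + 278 = 720 bits.
Saving = 834 − 720 = 114 bits.

114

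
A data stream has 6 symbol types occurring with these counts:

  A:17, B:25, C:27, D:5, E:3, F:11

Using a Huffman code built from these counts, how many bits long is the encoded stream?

203

Build the Huffman tree bottom-up:
merge E(3) and D(5): 8
merge 8 and F(11): 19
merge A(17) and 19: 36
merge B(25) and C(27): 52
merge 36 and 52: 88
The encoded length is the sum of every internal node's weight: 8 + 19 + 36 + 52 + 88 = 203 bits.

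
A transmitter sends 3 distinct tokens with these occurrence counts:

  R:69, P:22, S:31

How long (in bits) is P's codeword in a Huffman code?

2

Repeatedly merge the two smallest:
combine P(22), S(31) → 53
combine 53, R(69) → 122
The subtree containing P is merged 2 times, so code length = 2.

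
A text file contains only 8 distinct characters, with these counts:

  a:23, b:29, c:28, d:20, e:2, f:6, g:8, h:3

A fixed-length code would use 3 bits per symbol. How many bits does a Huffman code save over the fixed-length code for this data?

Fixed-length: 3 bits × 119 symbols = 357 bits.
Huffman merges:
combine e(2), h(3) → 5
combine 5, f(6) → 11
combine g(8), 11 → 19
combine 19, d(20) → 39
combine a(23), c(28) → 51
combine b(29), 39 → 68
combine 51, 68 → 119
Huffman total = 5 + 11 + 19 + 39 + 51 + 68 + 119 = 312 bits.
Saving = 357 − 312 = 45 bits.

45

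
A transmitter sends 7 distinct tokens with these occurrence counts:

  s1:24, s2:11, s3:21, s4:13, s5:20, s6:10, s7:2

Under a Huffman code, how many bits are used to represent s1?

2

Repeatedly merge the two smallest:
s7(2) + s6(10) → 12
s2(11) + 12 → 23
s4(13) + s5(20) → 33
s3(21) + 23 → 44
s1(24) + 33 → 57
44 + 57 → 101
s1 sits 2 levels below the root, so its codeword is 2 bits.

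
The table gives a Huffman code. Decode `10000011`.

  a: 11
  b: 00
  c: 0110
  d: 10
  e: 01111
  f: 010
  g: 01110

dbba

Read left to right; each codeword is recognised as soon as it completes (prefix code):
  10→d | 00→b | 00→b | 11→a
Decoded message: dbba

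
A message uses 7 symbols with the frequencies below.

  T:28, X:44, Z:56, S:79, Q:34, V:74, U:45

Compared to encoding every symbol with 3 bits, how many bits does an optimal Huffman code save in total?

Fixed-length: 3 bits × 360 symbols = 1080 bits.
Huffman merges:
merge T(28) and Q(34): 62
merge X(44) and U(45): 89
merge Z(56) and 62: 118
merge V(74) and S(79): 153
merge 89 and 118: 207
merge 153 and 207: 360
Huffman total = 62 + 89 + 118 + 153 + 207 + 360 = 989 bits.
Saving = 1080 − 989 = 91 bits.

91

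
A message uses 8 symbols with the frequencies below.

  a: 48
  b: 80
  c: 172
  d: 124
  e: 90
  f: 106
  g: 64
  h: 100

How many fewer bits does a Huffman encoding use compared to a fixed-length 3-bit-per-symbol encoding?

60

Fixed-length: 3 bits × 784 symbols = 2352 bits.
Huffman merges:
combine a(48), g(64) → 112
combine b(80), e(90) → 170
combine h(100), f(106) → 206
combine 112, d(124) → 236
combine 170, c(172) → 342
combine 206, 236 → 442
combine 342, 442 → 784
Huffman total = 112 + 170 + 206 + 236 + 342 + 442 + 784 = 2292 bits.
Saving = 2352 − 2292 = 60 bits.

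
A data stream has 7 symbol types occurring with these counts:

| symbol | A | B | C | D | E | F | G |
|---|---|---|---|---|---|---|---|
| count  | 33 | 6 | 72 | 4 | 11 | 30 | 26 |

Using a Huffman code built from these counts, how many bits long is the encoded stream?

Merge the two smallest weights repeatedly:
combine D(4), B(6) → 10
combine 10, E(11) → 21
combine 21, G(26) → 47
combine F(30), A(33) → 63
combine 47, 63 → 110
combine C(72), 110 → 182
The encoded length is the sum of every internal node's weight: 10 + 21 + 47 + 63 + 110 + 182 = 433 bits.

433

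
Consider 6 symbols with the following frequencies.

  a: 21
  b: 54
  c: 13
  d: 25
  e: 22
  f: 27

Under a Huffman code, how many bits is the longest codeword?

Merge the two lowest-weight nodes at each step:
combine c(13), a(21) → 34
combine e(22), d(25) → 47
combine f(27), 34 → 61
combine 47, b(54) → 101
combine 61, 101 → 162
Maximum depth reached is 3.

3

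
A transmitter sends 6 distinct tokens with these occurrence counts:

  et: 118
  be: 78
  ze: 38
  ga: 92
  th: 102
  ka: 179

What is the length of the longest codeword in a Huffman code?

3

Merge the two lowest-weight nodes at each step:
merge ze(38) and be(78): 116
merge ga(92) and th(102): 194
merge 116 and et(118): 234
merge ka(179) and 194: 373
merge 234 and 373: 607
The first pair merged (ze, be) ends up deepest, at depth 3.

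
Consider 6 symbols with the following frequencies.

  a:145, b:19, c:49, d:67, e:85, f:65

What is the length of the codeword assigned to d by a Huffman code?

3

Huffman merges, smallest pair first:
merge b(19) and c(49): 68
merge f(65) and d(67): 132
merge 68 and e(85): 153
merge 132 and a(145): 277
merge 153 and 277: 430
d's leaf is at depth 3, giving a 3-bit codeword.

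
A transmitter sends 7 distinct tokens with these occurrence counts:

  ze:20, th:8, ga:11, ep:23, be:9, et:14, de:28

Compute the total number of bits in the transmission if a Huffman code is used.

Build the Huffman tree bottom-up:
merge th(8) and be(9): 17
merge ga(11) and et(14): 25
merge 17 and ze(20): 37
merge ep(23) and 25: 48
merge de(28) and 37: 65
merge 48 and 65: 113
Each symbol's bit-cost is frequency × depth; summing gives 305 bits (equivalently 17 + 25 + 37 + 48 + 65 + 113).

305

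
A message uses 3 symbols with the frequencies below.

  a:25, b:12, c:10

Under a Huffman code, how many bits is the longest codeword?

Merge the two lowest-weight nodes at each step:
combine c(10), b(12) → 22
combine 22, a(25) → 47
Maximum depth reached is 2.

2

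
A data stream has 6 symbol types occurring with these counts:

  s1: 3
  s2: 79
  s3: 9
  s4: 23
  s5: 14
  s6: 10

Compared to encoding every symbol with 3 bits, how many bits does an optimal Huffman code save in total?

Fixed-length: 3 bits × 138 symbols = 414 bits.
Huffman merges:
s1(3) + s3(9) → 12
s6(10) + 12 → 22
s5(14) + 22 → 36
s4(23) + 36 → 59
59 + s2(79) → 138
Huffman total = 12 + 22 + 36 + 59 + 138 = 267 bits.
Saving = 414 − 267 = 147 bits.

147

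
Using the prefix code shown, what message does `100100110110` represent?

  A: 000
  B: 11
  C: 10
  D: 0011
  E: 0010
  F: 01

Read left to right; each codeword is recognised as soon as it completes (prefix code):
  10→C | 01→F | 0011→D | 01→F | 10→C
Decoded message: CFDFC

CFDFC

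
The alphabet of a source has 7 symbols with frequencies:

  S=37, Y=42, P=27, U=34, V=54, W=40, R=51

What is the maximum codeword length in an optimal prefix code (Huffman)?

3

Merge the two lowest-weight nodes at each step:
combine P(27), U(34) → 61
combine S(37), W(40) → 77
combine Y(42), R(51) → 93
combine V(54), 61 → 115
combine 77, 93 → 170
combine 115, 170 → 285
The first pair merged (P, U) ends up deepest, at depth 3.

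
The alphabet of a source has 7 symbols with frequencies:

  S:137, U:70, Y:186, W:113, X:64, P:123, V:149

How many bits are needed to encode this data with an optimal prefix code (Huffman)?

Greedily combine the two least-frequent nodes:
X(64) + U(70) → 134
W(113) + P(123) → 236
134 + S(137) → 271
V(149) + Y(186) → 335
236 + 271 → 507
335 + 507 → 842
Each symbol's bit-cost is frequency × depth; summing gives 2325 bits (equivalently 134 + 236 + 271 + 335 + 507 + 842).

2325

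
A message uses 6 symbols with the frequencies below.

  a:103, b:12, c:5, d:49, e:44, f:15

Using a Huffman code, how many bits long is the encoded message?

Merge the two smallest weights repeatedly:
combine c(5), b(12) → 17
combine f(15), 17 → 32
combine 32, e(44) → 76
combine d(49), 76 → 125
combine a(103), 125 → 228
Each symbol's bit-cost is frequency × depth; summing gives 478 bits (equivalently 17 + 32 + 76 + 125 + 228).

478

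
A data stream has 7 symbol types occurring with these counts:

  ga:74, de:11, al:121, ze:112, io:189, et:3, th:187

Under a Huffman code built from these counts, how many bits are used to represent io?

Build the tree from the bottom:
merge et(3) and de(11): 14
merge 14 and ga(74): 88
merge 88 and ze(112): 200
merge al(121) and th(187): 308
merge io(189) and 200: 389
merge 308 and 389: 697
io sits 2 levels below the root, so its codeword is 2 bits.

2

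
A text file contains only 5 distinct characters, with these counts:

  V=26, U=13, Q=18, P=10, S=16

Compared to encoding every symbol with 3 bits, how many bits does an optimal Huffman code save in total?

Fixed-length: 3 bits × 83 symbols = 249 bits.
Huffman merges:
merge P(10) and U(13): 23
merge S(16) and Q(18): 34
merge 23 and V(26): 49
merge 34 and 49: 83
Huffman total = 23 + 34 + 49 + 83 = 189 bits.
Saving = 249 − 189 = 60 bits.

60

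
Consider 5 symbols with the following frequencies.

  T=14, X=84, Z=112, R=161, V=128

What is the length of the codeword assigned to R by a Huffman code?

2

Huffman merges, smallest pair first:
merge T(14) and X(84): 98
merge 98 and Z(112): 210
merge V(128) and R(161): 289
merge 210 and 289: 499
The subtree containing R is merged 2 times, so code length = 2.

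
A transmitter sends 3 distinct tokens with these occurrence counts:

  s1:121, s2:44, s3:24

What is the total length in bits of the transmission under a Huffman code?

Merge the two smallest weights repeatedly:
combine s3(24), s2(44) → 68
combine 68, s1(121) → 189
The encoded length is the sum of every internal node's weight: 68 + 189 = 257 bits.

257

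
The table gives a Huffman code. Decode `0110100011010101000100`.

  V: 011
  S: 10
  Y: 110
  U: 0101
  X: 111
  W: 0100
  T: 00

Read left to right; each codeword is recognised as soon as it completes (prefix code):
  011→V | 0100→W | 011→V | 0101→U | 0100→W | 0100→W
Decoded message: VWVUWW

VWVUWW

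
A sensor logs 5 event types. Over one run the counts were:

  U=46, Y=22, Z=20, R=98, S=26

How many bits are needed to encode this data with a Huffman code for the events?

Build the Huffman tree bottom-up:
merge Z(20) and Y(22): 42
merge S(26) and 42: 68
merge U(46) and 68: 114
merge R(98) and 114: 212
The encoded length is the sum of every internal node's weight: 42 + 68 + 114 + 212 = 436 bits.

436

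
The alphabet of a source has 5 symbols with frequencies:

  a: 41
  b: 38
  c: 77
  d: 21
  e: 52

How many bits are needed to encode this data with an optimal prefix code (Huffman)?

Build the Huffman tree bottom-up:
merge d(21) and b(38): 59
merge a(41) and e(52): 93
merge 59 and c(77): 136
merge 93 and 136: 229
Each symbol's bit-cost is frequency × depth; summing gives 517 bits (equivalently 59 + 93 + 136 + 229).

517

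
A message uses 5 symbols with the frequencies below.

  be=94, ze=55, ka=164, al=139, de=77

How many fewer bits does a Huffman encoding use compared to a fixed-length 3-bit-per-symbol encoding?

397

Fixed-length: 3 bits × 529 symbols = 1587 bits.
Huffman merges:
combine ze(55), de(77) → 132
combine be(94), 132 → 226
combine al(139), ka(164) → 303
combine 226, 303 → 529
Huffman total = 132 + 226 + 303 + 529 = 1190 bits.
Saving = 1587 − 1190 = 397 bits.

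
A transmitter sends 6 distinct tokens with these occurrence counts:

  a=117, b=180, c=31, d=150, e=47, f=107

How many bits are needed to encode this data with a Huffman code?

Greedily combine the two least-frequent nodes:
c(31) + e(47) → 78
78 + f(107) → 185
a(117) + d(150) → 267
b(180) + 185 → 365
267 + 365 → 632
Each symbol's bit-cost is frequency × depth; summing gives 1527 bits (equivalently 78 + 185 + 267 + 365 + 632).

1527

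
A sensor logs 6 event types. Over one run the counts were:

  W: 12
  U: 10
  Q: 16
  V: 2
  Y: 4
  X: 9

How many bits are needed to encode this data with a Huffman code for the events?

127

Greedily combine the two least-frequent nodes:
V(2) + Y(4) → 6
6 + X(9) → 15
U(10) + W(12) → 22
15 + Q(16) → 31
22 + 31 → 53
Each symbol's bit-cost is frequency × depth; summing gives 127 bits (equivalently 6 + 15 + 22 + 31 + 53).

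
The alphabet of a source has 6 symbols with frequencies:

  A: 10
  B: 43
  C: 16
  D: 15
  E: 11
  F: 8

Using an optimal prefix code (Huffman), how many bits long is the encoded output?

Build the Huffman tree bottom-up:
merge F(8) and A(10): 18
merge E(11) and D(15): 26
merge C(16) and 18: 34
merge 26 and 34: 60
merge B(43) and 60: 103
The encoded length is the sum of every internal node's weight: 18 + 26 + 34 + 60 + 103 = 241 bits.

241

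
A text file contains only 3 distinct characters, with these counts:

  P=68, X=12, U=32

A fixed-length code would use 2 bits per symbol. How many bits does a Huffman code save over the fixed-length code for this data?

Fixed-length: 2 bits × 112 symbols = 224 bits.
Huffman merges:
combine X(12), U(32) → 44
combine 44, P(68) → 112
Huffman total = 44 + 112 = 156 bits.
Saving = 224 − 156 = 68 bits.

68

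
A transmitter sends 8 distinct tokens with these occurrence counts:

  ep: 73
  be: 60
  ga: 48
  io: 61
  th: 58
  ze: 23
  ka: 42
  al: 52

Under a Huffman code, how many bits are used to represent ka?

4

Huffman merges, smallest pair first:
ze(23) + ka(42) → 65
ga(48) + al(52) → 100
th(58) + be(60) → 118
io(61) + 65 → 126
ep(73) + 100 → 173
118 + 126 → 244
173 + 244 → 417
ka sits 4 levels below the root, so its codeword is 4 bits.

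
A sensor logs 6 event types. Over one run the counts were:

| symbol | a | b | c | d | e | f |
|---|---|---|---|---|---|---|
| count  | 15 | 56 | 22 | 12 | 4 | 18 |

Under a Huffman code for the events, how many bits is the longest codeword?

4

Merge the two lowest-weight nodes at each step:
merge e(4) and d(12): 16
merge a(15) and 16: 31
merge f(18) and c(22): 40
merge 31 and 40: 71
merge b(56) and 71: 127
The first pair merged (e, d) ends up deepest, at depth 4.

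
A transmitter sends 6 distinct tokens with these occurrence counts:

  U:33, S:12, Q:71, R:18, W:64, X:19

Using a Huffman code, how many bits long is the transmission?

Greedily combine the two least-frequent nodes:
S(12) + R(18) → 30
X(19) + 30 → 49
U(33) + 49 → 82
W(64) + Q(71) → 135
82 + 135 → 217
Each symbol's bit-cost is frequency × depth; summing gives 513 bits (equivalently 30 + 49 + 82 + 135 + 217).

513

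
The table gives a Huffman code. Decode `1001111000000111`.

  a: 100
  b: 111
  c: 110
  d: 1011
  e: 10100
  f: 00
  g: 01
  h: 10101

Read left to right; each codeword is recognised as soon as it completes (prefix code):
  100→a | 111→b | 100→a | 00→f | 00→f | 111→b
Decoded message: abaffb

abaffb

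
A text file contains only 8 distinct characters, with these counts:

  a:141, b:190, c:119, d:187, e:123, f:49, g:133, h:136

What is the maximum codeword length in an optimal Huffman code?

4

Merge the two lowest-weight nodes at each step:
merge f(49) and c(119): 168
merge e(123) and g(133): 256
merge h(136) and a(141): 277
merge 168 and d(187): 355
merge b(190) and 256: 446
merge 277 and 355: 632
merge 446 and 632: 1078
Maximum depth reached is 4.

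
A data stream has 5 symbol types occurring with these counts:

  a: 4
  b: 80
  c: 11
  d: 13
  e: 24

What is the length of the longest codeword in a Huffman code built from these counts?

4

Merge the two lowest-weight nodes at each step:
a(4) + c(11) → 15
d(13) + 15 → 28
e(24) + 28 → 52
52 + b(80) → 132
Maximum depth reached is 4.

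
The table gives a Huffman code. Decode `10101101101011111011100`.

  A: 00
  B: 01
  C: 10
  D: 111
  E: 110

Read left to right; each codeword is recognised as soon as it completes (prefix code):
  10→C | 10→C | 110→E | 110→E | 10→C | 111→D | 110→E | 111→D | 00→A
Decoded message: CCEECDEDA

CCEECDEDA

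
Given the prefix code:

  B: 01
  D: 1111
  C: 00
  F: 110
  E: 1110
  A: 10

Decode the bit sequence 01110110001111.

BFFCD

Read left to right; each codeword is recognised as soon as it completes (prefix code):
  01→B | 110→F | 110→F | 00→C | 1111→D
Decoded message: BFFCD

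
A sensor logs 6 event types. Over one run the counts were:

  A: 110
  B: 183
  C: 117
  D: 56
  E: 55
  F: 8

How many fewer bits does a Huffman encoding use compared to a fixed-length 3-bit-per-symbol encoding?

347

Fixed-length: 3 bits × 529 symbols = 1587 bits.
Huffman merges:
combine F(8), E(55) → 63
combine D(56), 63 → 119
combine A(110), C(117) → 227
combine 119, B(183) → 302
combine 227, 302 → 529
Huffman total = 63 + 119 + 227 + 302 + 529 = 1240 bits.
Saving = 1587 − 1240 = 347 bits.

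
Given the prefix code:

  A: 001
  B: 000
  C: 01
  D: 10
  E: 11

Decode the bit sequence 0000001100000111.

Read left to right; each codeword is recognised as soon as it completes (prefix code):
  000→B | 000→B | 11→E | 000→B | 001→A | 11→E
Decoded message: BBEBAE

BBEBAE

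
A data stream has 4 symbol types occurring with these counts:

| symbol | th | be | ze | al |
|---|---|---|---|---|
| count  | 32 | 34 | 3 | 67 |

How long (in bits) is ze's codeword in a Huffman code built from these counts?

3

Build the tree from the bottom:
combine ze(3), th(32) → 35
combine be(34), 35 → 69
combine al(67), 69 → 136
ze's leaf is at depth 3, giving a 3-bit codeword.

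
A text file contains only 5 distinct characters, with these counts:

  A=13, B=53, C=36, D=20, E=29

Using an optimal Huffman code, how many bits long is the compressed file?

335

Greedily combine the two least-frequent nodes:
combine A(13), D(20) → 33
combine E(29), 33 → 62
combine C(36), B(53) → 89
combine 62, 89 → 151
The encoded length is the sum of every internal node's weight: 33 + 62 + 89 + 151 = 335 bits.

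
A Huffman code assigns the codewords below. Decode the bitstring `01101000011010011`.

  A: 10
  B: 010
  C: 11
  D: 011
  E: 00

Read left to right; each codeword is recognised as soon as it completes (prefix code):
  011→D | 010→B | 00→E | 011→D | 010→B | 011→D
Decoded message: DBEDBD

DBEDBD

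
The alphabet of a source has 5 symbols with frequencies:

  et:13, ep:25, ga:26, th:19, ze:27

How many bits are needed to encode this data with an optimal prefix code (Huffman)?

Merge the two smallest weights repeatedly:
et(13) + th(19) → 32
ep(25) + ga(26) → 51
ze(27) + 32 → 59
51 + 59 → 110
Total encoded bits = sum of merged weights = 32 + 51 + 59 + 110 = 252.

252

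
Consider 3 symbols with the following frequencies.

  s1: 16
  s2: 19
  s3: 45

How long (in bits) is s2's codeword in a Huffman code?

Repeatedly merge the two smallest:
merge s1(16) and s2(19): 35
merge 35 and s3(45): 80
The subtree containing s2 is merged 2 times, so code length = 2.

2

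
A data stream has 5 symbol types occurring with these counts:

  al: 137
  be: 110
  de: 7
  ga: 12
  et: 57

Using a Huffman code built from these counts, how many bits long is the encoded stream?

Merge the two smallest weights repeatedly:
combine de(7), ga(12) → 19
combine 19, et(57) → 76
combine 76, be(110) → 186
combine al(137), 186 → 323
Each symbol's bit-cost is frequency × depth; summing gives 604 bits (equivalently 19 + 76 + 186 + 323).

604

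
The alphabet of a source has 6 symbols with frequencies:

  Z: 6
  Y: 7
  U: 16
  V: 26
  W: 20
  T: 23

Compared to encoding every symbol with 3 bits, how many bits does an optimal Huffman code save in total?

Fixed-length: 3 bits × 98 symbols = 294 bits.
Huffman merges:
Z(6) + Y(7) → 13
13 + U(16) → 29
W(20) + T(23) → 43
V(26) + 29 → 55
43 + 55 → 98
Huffman total = 13 + 29 + 43 + 55 + 98 = 238 bits.
Saving = 294 − 238 = 56 bits.

56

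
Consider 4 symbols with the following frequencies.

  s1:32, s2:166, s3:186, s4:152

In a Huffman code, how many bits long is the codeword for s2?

2

Huffman merges, smallest pair first:
combine s1(32), s4(152) → 184
combine s2(166), 184 → 350
combine s3(186), 350 → 536
s2's leaf is at depth 2, giving a 2-bit codeword.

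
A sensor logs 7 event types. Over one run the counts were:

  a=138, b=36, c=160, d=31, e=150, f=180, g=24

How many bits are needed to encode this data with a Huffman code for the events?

1813

Build the Huffman tree bottom-up:
merge g(24) and d(31): 55
merge b(36) and 55: 91
merge 91 and a(138): 229
merge e(150) and c(160): 310
merge f(180) and 229: 409
merge 310 and 409: 719
Total encoded bits = sum of merged weights = 55 + 91 + 229 + 310 + 409 + 719 = 1813.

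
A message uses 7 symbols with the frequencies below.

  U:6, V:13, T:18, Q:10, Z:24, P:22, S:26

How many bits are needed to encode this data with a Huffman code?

Build the Huffman tree bottom-up:
U(6) + Q(10) → 16
V(13) + 16 → 29
T(18) + P(22) → 40
Z(24) + S(26) → 50
29 + 40 → 69
50 + 69 → 119
The encoded length is the sum of every internal node's weight: 16 + 29 + 40 + 50 + 69 + 119 = 323 bits.

323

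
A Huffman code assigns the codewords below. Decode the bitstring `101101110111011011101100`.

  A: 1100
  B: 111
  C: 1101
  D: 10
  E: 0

DCCCDBEA

Read left to right; each codeword is recognised as soon as it completes (prefix code):
  10→D | 1101→C | 1101→C | 1101→C | 10→D | 111→B | 0→E | 1100→A
Decoded message: DCCCDBEA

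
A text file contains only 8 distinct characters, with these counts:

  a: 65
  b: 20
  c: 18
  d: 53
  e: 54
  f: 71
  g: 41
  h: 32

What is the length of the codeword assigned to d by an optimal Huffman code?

3

Build the tree from the bottom:
merge c(18) and b(20): 38
merge h(32) and 38: 70
merge g(41) and d(53): 94
merge e(54) and a(65): 119
merge 70 and f(71): 141
merge 94 and 119: 213
merge 141 and 213: 354
d's leaf is at depth 3, giving a 3-bit codeword.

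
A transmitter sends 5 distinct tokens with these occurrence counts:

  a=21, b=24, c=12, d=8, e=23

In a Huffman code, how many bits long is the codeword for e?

Build the tree from the bottom:
d(8) + c(12) → 20
20 + a(21) → 41
e(23) + b(24) → 47
41 + 47 → 88
e sits 2 levels below the root, so its codeword is 2 bits.

2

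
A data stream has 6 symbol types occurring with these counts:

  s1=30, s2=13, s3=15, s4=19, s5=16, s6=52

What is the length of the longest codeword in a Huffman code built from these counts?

3

Merge the two lowest-weight nodes at each step:
merge s2(13) and s3(15): 28
merge s5(16) and s4(19): 35
merge 28 and s1(30): 58
merge 35 and s6(52): 87
merge 58 and 87: 145
The first pair merged (s2, s3) ends up deepest, at depth 3.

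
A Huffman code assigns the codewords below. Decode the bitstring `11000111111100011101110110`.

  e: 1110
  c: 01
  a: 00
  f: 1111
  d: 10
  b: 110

bafeaeeb

Read left to right; each codeword is recognised as soon as it completes (prefix code):
  110→b | 00→a | 1111→f | 1110→e | 00→a | 1110→e | 1110→e | 110→b
Decoded message: bafeaeeb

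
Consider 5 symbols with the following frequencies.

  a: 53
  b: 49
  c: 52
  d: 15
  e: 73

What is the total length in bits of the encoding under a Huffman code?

548

Greedily combine the two least-frequent nodes:
d(15) + b(49) → 64
c(52) + a(53) → 105
64 + e(73) → 137
105 + 137 → 242
The encoded length is the sum of every internal node's weight: 64 + 105 + 137 + 242 = 548 bits.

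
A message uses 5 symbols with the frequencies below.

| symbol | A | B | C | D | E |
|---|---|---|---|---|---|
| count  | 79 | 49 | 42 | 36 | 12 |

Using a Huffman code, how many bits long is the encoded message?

484

Greedily combine the two least-frequent nodes:
combine E(12), D(36) → 48
combine C(42), 48 → 90
combine B(49), A(79) → 128
combine 90, 128 → 218
Each symbol's bit-cost is frequency × depth; summing gives 484 bits (equivalently 48 + 90 + 128 + 218).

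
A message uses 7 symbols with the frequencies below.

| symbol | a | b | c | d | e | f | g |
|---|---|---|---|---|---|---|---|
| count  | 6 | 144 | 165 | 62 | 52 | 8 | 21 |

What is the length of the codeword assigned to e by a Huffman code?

Build the tree from the bottom:
merge a(6) and f(8): 14
merge 14 and g(21): 35
merge 35 and e(52): 87
merge d(62) and 87: 149
merge b(144) and 149: 293
merge c(165) and 293: 458
The subtree containing e is merged 4 times, so code length = 4.

4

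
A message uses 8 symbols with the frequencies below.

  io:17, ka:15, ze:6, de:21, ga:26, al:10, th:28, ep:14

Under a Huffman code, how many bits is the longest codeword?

Merge the two lowest-weight nodes at each step:
combine ze(6), al(10) → 16
combine ep(14), ka(15) → 29
combine 16, io(17) → 33
combine de(21), ga(26) → 47
combine th(28), 29 → 57
combine 33, 47 → 80
combine 57, 80 → 137
Maximum depth reached is 4.

4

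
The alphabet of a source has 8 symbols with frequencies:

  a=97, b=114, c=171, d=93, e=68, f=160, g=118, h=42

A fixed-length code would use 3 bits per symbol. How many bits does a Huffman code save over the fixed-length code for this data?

61

Fixed-length: 3 bits × 863 symbols = 2589 bits.
Huffman merges:
combine h(42), e(68) → 110
combine d(93), a(97) → 190
combine 110, b(114) → 224
combine g(118), f(160) → 278
combine c(171), 190 → 361
combine 224, 278 → 502
combine 361, 502 → 863
Huffman total = 110 + 190 + 224 + 278 + 361 + 502 + 863 = 2528 bits.
Saving = 2589 − 2528 = 61 bits.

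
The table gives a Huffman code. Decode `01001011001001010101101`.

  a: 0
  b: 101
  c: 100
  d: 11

acbccbabb

Read left to right; each codeword is recognised as soon as it completes (prefix code):
  0→a | 100→c | 101→b | 100→c | 100→c | 101→b | 0→a | 101→b | 101→b
Decoded message: acbccbabb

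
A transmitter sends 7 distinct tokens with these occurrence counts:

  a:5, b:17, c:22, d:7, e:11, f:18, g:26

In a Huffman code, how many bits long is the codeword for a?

4

Repeatedly merge the two smallest:
merge a(5) and d(7): 12
merge e(11) and 12: 23
merge b(17) and f(18): 35
merge c(22) and 23: 45
merge g(26) and 35: 61
merge 45 and 61: 106
a's leaf is at depth 4, giving a 4-bit codeword.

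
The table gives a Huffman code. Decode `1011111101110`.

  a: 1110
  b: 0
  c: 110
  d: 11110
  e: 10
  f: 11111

efea

Read left to right; each codeword is recognised as soon as it completes (prefix code):
  10→e | 11111→f | 10→e | 1110→a
Decoded message: efea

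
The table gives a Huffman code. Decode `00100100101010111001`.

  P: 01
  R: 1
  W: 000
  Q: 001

Read left to right; each codeword is recognised as soon as it completes (prefix code):
  001→Q | 001→Q | 001→Q | 01→P | 01→P | 01→P | 1→R | 1→R | 001→Q
Decoded message: QQQPPPRRQ

QQQPPPRRQ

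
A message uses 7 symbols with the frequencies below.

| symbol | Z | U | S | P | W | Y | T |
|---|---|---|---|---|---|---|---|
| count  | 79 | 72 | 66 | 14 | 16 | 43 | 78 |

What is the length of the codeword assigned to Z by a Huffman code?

Repeatedly merge the two smallest:
P(14) + W(16) → 30
30 + Y(43) → 73
S(66) + U(72) → 138
73 + T(78) → 151
Z(79) + 138 → 217
151 + 217 → 368
Z sits 2 levels below the root, so its codeword is 2 bits.

2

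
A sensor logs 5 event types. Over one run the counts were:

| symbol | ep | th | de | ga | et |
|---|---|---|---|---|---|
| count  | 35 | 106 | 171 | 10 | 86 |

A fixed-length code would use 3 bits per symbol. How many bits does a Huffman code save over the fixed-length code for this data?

Fixed-length: 3 bits × 408 symbols = 1224 bits.
Huffman merges:
merge ga(10) and ep(35): 45
merge 45 and et(86): 131
merge th(106) and 131: 237
merge de(171) and 237: 408
Huffman total = 45 + 131 + 237 + 408 = 821 bits.
Saving = 1224 − 821 = 403 bits.

403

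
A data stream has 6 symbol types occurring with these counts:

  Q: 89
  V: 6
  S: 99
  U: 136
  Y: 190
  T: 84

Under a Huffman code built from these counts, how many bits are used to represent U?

2

Huffman merges, smallest pair first:
V(6) + T(84) → 90
Q(89) + 90 → 179
S(99) + U(136) → 235
179 + Y(190) → 369
235 + 369 → 604
U sits 2 levels below the root, so its codeword is 2 bits.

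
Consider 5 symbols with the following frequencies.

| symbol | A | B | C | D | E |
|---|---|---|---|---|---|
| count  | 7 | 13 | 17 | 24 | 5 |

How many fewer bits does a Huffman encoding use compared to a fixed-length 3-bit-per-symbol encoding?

Fixed-length: 3 bits × 66 symbols = 198 bits.
Huffman merges:
combine E(5), A(7) → 12
combine 12, B(13) → 25
combine C(17), D(24) → 41
combine 25, 41 → 66
Huffman total = 12 + 25 + 41 + 66 = 144 bits.
Saving = 198 − 144 = 54 bits.

54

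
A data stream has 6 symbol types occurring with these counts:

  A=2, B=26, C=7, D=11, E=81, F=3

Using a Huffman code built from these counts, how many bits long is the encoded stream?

Build the Huffman tree bottom-up:
combine A(2), F(3) → 5
combine 5, C(7) → 12
combine D(11), 12 → 23
combine 23, B(26) → 49
combine 49, E(81) → 130
Total encoded bits = sum of merged weights = 5 + 12 + 23 + 49 + 130 = 219.

219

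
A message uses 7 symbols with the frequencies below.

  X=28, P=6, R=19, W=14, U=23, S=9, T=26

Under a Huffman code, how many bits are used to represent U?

3

Build the tree from the bottom:
combine P(6), S(9) → 15
combine W(14), 15 → 29
combine R(19), U(23) → 42
combine T(26), X(28) → 54
combine 29, 42 → 71
combine 54, 71 → 125
U sits 3 levels below the root, so its codeword is 3 bits.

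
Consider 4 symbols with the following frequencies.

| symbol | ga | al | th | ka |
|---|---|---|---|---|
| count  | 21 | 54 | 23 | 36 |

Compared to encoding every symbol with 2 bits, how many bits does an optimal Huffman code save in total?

10

Fixed-length: 2 bits × 134 symbols = 268 bits.
Huffman merges:
merge ga(21) and th(23): 44
merge ka(36) and 44: 80
merge al(54) and 80: 134
Huffman total = 44 + 80 + 134 = 258 bits.
Saving = 268 − 258 = 10 bits.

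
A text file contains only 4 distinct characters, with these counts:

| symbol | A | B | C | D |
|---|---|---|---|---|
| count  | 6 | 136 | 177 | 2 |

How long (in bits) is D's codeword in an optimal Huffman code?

Repeatedly merge the two smallest:
combine D(2), A(6) → 8
combine 8, B(136) → 144
combine 144, C(177) → 321
D's leaf is at depth 3, giving a 3-bit codeword.

3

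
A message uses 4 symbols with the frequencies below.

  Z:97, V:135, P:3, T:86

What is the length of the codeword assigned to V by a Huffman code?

1

Huffman merges, smallest pair first:
combine P(3), T(86) → 89
combine 89, Z(97) → 186
combine V(135), 186 → 321
V is a child of the root — depth 1, so its codeword is a single bit.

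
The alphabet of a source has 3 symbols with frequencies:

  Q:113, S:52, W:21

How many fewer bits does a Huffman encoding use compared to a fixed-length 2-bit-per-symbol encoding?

Fixed-length: 2 bits × 186 symbols = 372 bits.
Huffman merges:
merge W(21) and S(52): 73
merge 73 and Q(113): 186
Huffman total = 73 + 186 = 259 bits.
Saving = 372 − 259 = 113 bits.

113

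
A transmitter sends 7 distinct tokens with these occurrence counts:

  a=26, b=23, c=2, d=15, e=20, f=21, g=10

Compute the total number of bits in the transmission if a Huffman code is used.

Merge the two smallest weights repeatedly:
c(2) + g(10) → 12
12 + d(15) → 27
e(20) + f(21) → 41
b(23) + a(26) → 49
27 + 41 → 68
49 + 68 → 117
The encoded length is the sum of every internal node's weight: 12 + 27 + 41 + 49 + 68 + 117 = 314 bits.

314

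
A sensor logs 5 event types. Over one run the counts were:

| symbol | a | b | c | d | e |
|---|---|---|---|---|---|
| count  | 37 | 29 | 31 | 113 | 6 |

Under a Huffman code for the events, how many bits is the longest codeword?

4

Merge the two lowest-weight nodes at each step:
combine e(6), b(29) → 35
combine c(31), 35 → 66
combine a(37), 66 → 103
combine 103, d(113) → 216
Maximum depth reached is 4.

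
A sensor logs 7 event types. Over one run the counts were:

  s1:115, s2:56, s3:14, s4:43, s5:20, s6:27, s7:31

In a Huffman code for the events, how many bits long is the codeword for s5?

Build the tree from the bottom:
combine s3(14), s5(20) → 34
combine s6(27), s7(31) → 58
combine 34, s4(43) → 77
combine s2(56), 58 → 114
combine 77, 114 → 191
combine s1(115), 191 → 306
s5 sits 4 levels below the root, so its codeword is 4 bits.

4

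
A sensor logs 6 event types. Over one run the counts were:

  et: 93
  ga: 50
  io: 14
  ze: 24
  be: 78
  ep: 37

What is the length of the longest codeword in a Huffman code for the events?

4

Merge the two lowest-weight nodes at each step:
combine io(14), ze(24) → 38
combine ep(37), 38 → 75
combine ga(50), 75 → 125
combine be(78), et(93) → 171
combine 125, 171 → 296
The rarest symbols sit at the bottom; the longest codeword is 4 bits.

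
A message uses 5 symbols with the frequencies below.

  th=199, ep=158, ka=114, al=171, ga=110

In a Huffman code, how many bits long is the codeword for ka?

Repeatedly merge the two smallest:
merge ga(110) and ka(114): 224
merge ep(158) and al(171): 329
merge th(199) and 224: 423
merge 329 and 423: 752
The subtree containing ka is merged 3 times, so code length = 3.

3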